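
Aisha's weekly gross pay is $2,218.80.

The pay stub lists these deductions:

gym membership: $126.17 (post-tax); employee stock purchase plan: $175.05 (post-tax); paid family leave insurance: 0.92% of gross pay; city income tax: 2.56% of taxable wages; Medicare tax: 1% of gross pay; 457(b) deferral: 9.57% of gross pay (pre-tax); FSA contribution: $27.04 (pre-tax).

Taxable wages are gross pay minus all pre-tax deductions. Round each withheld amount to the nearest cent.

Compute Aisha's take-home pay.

457(b) deferral: $2,218.80 × 0.0957 = $212.34
FSA contribution: $27.04
Pre-tax total = $212.34 + $27.04 = $239.38
Taxable wages = $2,218.80 − $239.38 = $1,979.42
City income tax: $1,979.42 × 0.0256 = $50.67
Medicare tax: $2,218.80 × 0.01 = $22.19
Paid family leave insurance: $2,218.80 × 0.0092 = $20.41
Employee stock purchase plan: $175.05
Gym membership: $126.17
Total deductions = $212.34 + $27.04 + $50.67 + $22.19 + $20.41 + $175.05 + $126.17 = $633.87
Net pay = $2,218.80 − $633.87 = $1,584.93

$1,584.93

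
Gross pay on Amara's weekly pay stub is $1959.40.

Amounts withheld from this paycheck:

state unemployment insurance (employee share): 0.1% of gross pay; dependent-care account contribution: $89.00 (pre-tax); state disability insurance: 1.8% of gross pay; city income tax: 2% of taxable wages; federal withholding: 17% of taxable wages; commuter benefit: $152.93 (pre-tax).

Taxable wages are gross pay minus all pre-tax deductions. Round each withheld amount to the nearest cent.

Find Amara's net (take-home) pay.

$1353.92

Commuter benefit: $152.93
Dependent-care account contribution: $89.00
Pre-tax total = $152.93 + $89.00 = $241.93
Taxable wages = $1959.40 − $241.93 = $1717.47
Federal withholding: $1717.47 × 0.17 = $291.97
City income tax: $1717.47 × 0.02 = $34.35
State disability insurance: $1959.40 × 0.018 = $35.27
State unemployment insurance (employee share): $1959.40 × 0.001 = $1.96
Total deductions = $152.93 + $89.00 + $291.97 + $34.35 + $35.27 + $1.96 = $605.48
Net pay = $1959.40 − $605.48 = $1353.92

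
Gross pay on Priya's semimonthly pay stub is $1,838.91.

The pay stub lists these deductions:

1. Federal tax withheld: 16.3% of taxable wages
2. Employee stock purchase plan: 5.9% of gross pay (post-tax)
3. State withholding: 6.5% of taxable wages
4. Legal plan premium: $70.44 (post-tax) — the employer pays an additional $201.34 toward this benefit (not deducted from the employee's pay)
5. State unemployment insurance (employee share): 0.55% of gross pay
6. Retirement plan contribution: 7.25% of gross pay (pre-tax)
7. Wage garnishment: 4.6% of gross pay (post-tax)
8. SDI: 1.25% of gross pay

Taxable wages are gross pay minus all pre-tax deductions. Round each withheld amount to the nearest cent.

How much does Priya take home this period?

Retirement plan contribution: $1,838.91 × 0.0725 = $133.32
Taxable wages = $1,838.91 − $133.32 = $1,705.59
Federal tax withheld: $1,705.59 × 0.163 = $278.01
State withholding: $1,705.59 × 0.065 = $110.86
State unemployment insurance (employee share): $1,838.91 × 0.0055 = $10.11
SDI: $1,838.91 × 0.0125 = $22.99
Legal plan premium: $70.44
Employee stock purchase plan: $1,838.91 × 0.059 = $108.50
Wage garnishment: $1,838.91 × 0.046 = $84.59
(Employer's $201.34 toward legal plan premium is not withheld from the employee.)
Total deductions = $133.32 + $278.01 + $110.86 + $10.11 + $22.99 + $70.44 + $108.50 + $84.59 = $818.82
Net pay = $1,838.91 − $818.82 = $1,020.09

$1,020.09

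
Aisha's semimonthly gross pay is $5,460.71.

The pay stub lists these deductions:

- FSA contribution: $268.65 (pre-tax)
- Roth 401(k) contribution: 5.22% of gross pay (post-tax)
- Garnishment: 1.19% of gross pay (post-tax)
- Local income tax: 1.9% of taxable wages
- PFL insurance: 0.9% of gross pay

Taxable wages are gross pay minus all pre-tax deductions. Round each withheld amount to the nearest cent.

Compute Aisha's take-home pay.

$4,694.23

FSA contribution: $268.65
Taxable wages = $5,460.71 − $268.65 = $5,192.06
Local income tax: $5,192.06 × 0.019 = $98.65
PFL insurance: $5,460.71 × 0.009 = $49.15
Garnishment: $5,460.71 × 0.0119 = $64.98
Roth 401(k) contribution: $5,460.71 × 0.0522 = $285.05
Total deductions = $268.65 + $98.65 + $49.15 + $64.98 + $285.05 = $766.48
Net pay = $5,460.71 − $766.48 = $4,694.23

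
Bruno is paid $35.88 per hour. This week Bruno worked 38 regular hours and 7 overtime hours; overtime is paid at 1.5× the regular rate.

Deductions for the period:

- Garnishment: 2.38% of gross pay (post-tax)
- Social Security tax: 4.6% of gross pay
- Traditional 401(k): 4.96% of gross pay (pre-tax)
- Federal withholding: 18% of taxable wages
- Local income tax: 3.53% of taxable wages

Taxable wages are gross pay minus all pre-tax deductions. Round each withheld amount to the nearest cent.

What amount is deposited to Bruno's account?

Regular pay: 38 × $35.88 = $1,363.44
Overtime pay: 7 × $35.88 × 1.5 = $376.74
Gross pay = $1,363.44 + $376.74 = $1,740.18
Traditional 401(k): $1,740.18 × 0.0496 = $86.31
Taxable wages = $1,740.18 − $86.31 = $1,653.87
Local income tax: $1,653.87 × 0.0353 = $58.38
Federal withholding: $1,653.87 × 0.18 = $297.70
Social Security tax: $1,740.18 × 0.046 = $80.05
Garnishment: $1,740.18 × 0.0238 = $41.42
Total deductions = $86.31 + $58.38 + $297.70 + $80.05 + $41.42 = $563.86
Net pay = $1,740.18 − $563.86 = $1,176.32

$1,176.32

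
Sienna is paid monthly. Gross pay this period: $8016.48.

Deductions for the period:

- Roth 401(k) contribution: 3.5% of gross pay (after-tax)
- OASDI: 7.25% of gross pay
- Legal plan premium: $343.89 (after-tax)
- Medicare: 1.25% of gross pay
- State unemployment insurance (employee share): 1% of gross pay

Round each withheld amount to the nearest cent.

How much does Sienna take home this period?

State unemployment insurance (employee share): $8016.48 × 0.01 = $80.16
OASDI: $8016.48 × 0.0725 = $581.19
Medicare: $8016.48 × 0.0125 = $100.21
Legal plan premium: $343.89
Roth 401(k) contribution: $8016.48 × 0.035 = $280.58
Total deductions = $80.16 + $581.19 + $100.21 + $343.89 + $280.58 = $1386.03
Net pay = $8016.48 − $1386.03 = $6630.45

$6630.45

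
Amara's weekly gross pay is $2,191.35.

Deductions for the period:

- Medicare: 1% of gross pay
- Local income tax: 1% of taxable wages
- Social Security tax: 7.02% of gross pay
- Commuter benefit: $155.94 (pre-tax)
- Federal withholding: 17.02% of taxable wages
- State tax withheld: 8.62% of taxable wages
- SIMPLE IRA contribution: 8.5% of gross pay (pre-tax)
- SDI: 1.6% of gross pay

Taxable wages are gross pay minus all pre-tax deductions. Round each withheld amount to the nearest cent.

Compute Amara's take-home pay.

SIMPLE IRA contribution: $2,191.35 × 0.085 = $186.26
Commuter benefit: $155.94
Pre-tax total = $186.26 + $155.94 = $342.20
Taxable wages = $2,191.35 − $342.20 = $1,849.15
Local income tax: $1,849.15 × 0.01 = $18.49
Federal withholding: $1,849.15 × 0.1702 = $314.73
State tax withheld: $1,849.15 × 0.0862 = $159.40
Social Security tax: $2,191.35 × 0.0702 = $153.83
Medicare: $2,191.35 × 0.01 = $21.91
SDI: $2,191.35 × 0.016 = $35.06
Total deductions = $186.26 + $155.94 + $18.49 + $314.73 + $159.40 + $153.83 + $21.91 + $35.06 = $1,045.62
Net pay = $2,191.35 − $1,045.62 = $1,145.73

$1,145.73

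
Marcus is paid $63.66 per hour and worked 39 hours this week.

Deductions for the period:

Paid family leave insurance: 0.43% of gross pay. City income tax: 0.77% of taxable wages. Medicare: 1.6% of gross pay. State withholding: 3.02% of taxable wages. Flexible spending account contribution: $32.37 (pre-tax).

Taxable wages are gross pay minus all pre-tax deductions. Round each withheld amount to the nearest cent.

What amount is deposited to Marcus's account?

Gross pay: 39 × $63.66 = $2482.74
Flexible spending account contribution: $32.37
Taxable wages = $2482.74 − $32.37 = $2450.37
State withholding: $2450.37 × 0.0302 = $74.00
City income tax: $2450.37 × 0.0077 = $18.87
Medicare: $2482.74 × 0.016 = $39.72
Paid family leave insurance: $2482.74 × 0.0043 = $10.68
Total deductions = $32.37 + $74.00 + $18.87 + $39.72 + $10.68 = $175.64
Net pay = $2482.74 − $175.64 = $2307.10

$2307.10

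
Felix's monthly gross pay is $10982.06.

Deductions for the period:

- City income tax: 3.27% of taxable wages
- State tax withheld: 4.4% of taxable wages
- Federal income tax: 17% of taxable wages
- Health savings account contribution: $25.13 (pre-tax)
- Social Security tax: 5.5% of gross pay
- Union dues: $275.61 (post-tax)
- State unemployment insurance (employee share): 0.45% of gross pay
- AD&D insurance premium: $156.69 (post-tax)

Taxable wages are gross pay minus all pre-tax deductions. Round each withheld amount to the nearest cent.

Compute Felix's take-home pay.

Health savings account contribution: $25.13
Taxable wages = $10982.06 − $25.13 = $10956.93
Federal income tax: $10956.93 × 0.17 = $1862.68
City income tax: $10956.93 × 0.0327 = $358.29
State tax withheld: $10956.93 × 0.044 = $482.10
State unemployment insurance (employee share): $10982.06 × 0.0045 = $49.42
Social Security tax: $10982.06 × 0.055 = $604.01
AD&D insurance premium: $156.69
Union dues: $275.61
Total deductions = $25.13 + $1862.68 + $358.29 + $482.10 + $49.42 + $604.01 + $156.69 + $275.61 = $3813.93
Net pay = $10982.06 − $3813.93 = $7168.13

$7168.13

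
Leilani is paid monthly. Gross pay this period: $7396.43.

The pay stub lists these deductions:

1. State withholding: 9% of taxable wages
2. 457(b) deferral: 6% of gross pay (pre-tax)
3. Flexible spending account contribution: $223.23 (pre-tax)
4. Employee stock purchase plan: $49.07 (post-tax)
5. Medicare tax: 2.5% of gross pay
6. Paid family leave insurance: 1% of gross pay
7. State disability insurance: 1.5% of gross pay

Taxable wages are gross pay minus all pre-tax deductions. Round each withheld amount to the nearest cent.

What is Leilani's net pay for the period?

$5704.87

457(b) deferral: $7396.43 × 0.06 = $443.79
Flexible spending account contribution: $223.23
Pre-tax total = $443.79 + $223.23 = $667.02
Taxable wages = $7396.43 − $667.02 = $6729.41
State withholding: $6729.41 × 0.09 = $605.65
Paid family leave insurance: $7396.43 × 0.01 = $73.96
Medicare tax: $7396.43 × 0.025 = $184.91
State disability insurance: $7396.43 × 0.015 = $110.95
Employee stock purchase plan: $49.07
Total deductions = $443.79 + $223.23 + $605.65 + $73.96 + $184.91 + $110.95 + $49.07 = $1691.56
Net pay = $7396.43 − $1691.56 = $5704.87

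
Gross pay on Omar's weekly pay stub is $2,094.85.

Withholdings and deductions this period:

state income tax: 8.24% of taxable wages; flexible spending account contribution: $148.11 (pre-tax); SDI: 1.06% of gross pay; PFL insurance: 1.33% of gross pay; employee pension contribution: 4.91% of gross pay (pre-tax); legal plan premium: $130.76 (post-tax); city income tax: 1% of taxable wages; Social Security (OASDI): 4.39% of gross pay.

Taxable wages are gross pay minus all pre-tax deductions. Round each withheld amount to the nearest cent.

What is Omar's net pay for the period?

Flexible spending account contribution: $148.11
Employee pension contribution: $2,094.85 × 0.0491 = $102.86
Pre-tax total = $148.11 + $102.86 = $250.97
Taxable wages = $2,094.85 − $250.97 = $1,843.88
City income tax: $1,843.88 × 0.01 = $18.44
State income tax: $1,843.88 × 0.0824 = $151.94
Social Security (OASDI): $2,094.85 × 0.0439 = $91.96
PFL insurance: $2,094.85 × 0.0133 = $27.86
SDI: $2,094.85 × 0.0106 = $22.21
Legal plan premium: $130.76
Total deductions = $148.11 + $102.86 + $18.44 + $151.94 + $91.96 + $27.86 + $22.21 + $130.76 = $694.14
Net pay = $2,094.85 − $694.14 = $1,400.71

$1,400.71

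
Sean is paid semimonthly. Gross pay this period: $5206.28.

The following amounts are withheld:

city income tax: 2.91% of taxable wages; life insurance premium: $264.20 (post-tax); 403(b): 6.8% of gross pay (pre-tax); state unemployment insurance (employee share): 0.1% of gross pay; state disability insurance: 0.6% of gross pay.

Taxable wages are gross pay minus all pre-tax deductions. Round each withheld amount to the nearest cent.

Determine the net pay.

$4410.40

403(b): $5206.28 × 0.068 = $354.03
Taxable wages = $5206.28 − $354.03 = $4852.25
City income tax: $4852.25 × 0.0291 = $141.20
State disability insurance: $5206.28 × 0.006 = $31.24
State unemployment insurance (employee share): $5206.28 × 0.001 = $5.21
Life insurance premium: $264.20
Total deductions = $354.03 + $141.20 + $31.24 + $5.21 + $264.20 = $795.88
Net pay = $5206.28 − $795.88 = $4410.40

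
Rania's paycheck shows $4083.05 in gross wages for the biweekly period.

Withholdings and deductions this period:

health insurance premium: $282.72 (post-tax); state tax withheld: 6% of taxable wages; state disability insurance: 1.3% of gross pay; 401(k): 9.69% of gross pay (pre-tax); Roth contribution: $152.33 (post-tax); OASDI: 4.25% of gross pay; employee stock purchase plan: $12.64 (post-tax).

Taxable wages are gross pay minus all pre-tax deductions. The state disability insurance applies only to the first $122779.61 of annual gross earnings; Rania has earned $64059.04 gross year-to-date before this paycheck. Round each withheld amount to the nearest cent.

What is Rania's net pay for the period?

$2791.86

401(k): $4083.05 × 0.0969 = $395.65
Taxable wages = $4083.05 − $395.65 = $3687.40
State tax withheld: $3687.40 × 0.06 = $221.24
State disability insurance: cap not yet reached, full $4083.05 is subject → $4083.05 × 0.013 = $53.08
OASDI: $4083.05 × 0.0425 = $173.53
Health insurance premium: $282.72
Employee stock purchase plan: $12.64
Roth contribution: $152.33
Total deductions = $395.65 + $221.24 + $53.08 + $173.53 + $282.72 + $12.64 + $152.33 = $1291.19
Net pay = $4083.05 − $1291.19 = $2791.86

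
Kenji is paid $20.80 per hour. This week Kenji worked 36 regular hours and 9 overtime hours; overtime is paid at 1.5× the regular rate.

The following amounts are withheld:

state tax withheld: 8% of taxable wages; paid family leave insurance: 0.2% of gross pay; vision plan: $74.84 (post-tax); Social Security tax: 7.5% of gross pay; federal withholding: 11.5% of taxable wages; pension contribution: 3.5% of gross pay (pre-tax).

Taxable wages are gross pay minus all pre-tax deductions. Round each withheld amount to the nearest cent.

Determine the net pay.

$645.70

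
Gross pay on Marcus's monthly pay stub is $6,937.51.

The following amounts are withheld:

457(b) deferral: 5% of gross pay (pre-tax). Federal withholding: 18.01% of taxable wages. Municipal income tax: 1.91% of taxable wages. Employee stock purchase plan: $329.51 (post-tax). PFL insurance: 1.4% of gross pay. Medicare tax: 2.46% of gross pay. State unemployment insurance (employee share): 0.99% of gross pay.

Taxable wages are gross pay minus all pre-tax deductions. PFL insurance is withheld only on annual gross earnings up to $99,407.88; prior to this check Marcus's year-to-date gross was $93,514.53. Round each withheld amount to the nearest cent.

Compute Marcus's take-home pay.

457(b) deferral: $6,937.51 × 0.05 = $346.88
Taxable wages = $6,937.51 − $346.88 = $6,590.63
Federal withholding: $6,590.63 × 0.1801 = $1,186.97
Municipal income tax: $6,590.63 × 0.0191 = $125.88
Medicare tax: $6,937.51 × 0.0246 = $170.66
PFL insurance: only $99,407.88 − $93,514.53 = $5,893.35 of this check is subject → $5,893.35 × 0.014 = $82.51
State unemployment insurance (employee share): $6,937.51 × 0.0099 = $68.68
Employee stock purchase plan: $329.51
Total deductions = $346.88 + $1,186.97 + $125.88 + $170.66 + $82.51 + $68.68 + $329.51 = $2,311.09
Net pay = $6,937.51 − $2,311.09 = $4,626.42

$4,626.42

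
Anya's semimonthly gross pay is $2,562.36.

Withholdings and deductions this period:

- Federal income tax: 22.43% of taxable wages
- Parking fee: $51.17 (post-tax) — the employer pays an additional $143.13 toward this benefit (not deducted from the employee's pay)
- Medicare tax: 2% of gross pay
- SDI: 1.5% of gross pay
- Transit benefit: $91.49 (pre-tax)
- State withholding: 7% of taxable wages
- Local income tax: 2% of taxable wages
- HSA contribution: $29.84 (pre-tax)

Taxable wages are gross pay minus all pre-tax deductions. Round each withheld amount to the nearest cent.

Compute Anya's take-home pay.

$1,532.96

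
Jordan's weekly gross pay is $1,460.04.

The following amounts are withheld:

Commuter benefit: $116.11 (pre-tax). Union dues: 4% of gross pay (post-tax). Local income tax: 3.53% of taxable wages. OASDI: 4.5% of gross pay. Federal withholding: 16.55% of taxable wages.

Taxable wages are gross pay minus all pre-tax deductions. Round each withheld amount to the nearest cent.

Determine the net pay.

$949.97

Commuter benefit: $116.11
Taxable wages = $1,460.04 − $116.11 = $1,343.93
Local income tax: $1,343.93 × 0.0353 = $47.44
Federal withholding: $1,343.93 × 0.1655 = $222.42
OASDI: $1,460.04 × 0.045 = $65.70
Union dues: $1,460.04 × 0.04 = $58.40
Total deductions = $116.11 + $47.44 + $222.42 + $65.70 + $58.40 = $510.07
Net pay = $1,460.04 − $510.07 = $949.97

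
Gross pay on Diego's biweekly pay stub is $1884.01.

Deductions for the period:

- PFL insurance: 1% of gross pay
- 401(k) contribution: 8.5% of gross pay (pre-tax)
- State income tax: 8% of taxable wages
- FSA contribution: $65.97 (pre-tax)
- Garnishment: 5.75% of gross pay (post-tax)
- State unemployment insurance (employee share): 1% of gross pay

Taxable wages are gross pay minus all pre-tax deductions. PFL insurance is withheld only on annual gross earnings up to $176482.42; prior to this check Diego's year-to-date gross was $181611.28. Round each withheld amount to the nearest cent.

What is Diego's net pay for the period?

$1398.10

401(k) contribution: $1884.01 × 0.085 = $160.14
FSA contribution: $65.97
Pre-tax total = $160.14 + $65.97 = $226.11
Taxable wages = $1884.01 − $226.11 = $1657.90
State income tax: $1657.90 × 0.08 = $132.63
State unemployment insurance (employee share): $1884.01 × 0.01 = $18.84
PFL insurance: annual cap $176482.42 already reached (YTD $181611.28), so $0.00
Garnishment: $1884.01 × 0.0575 = $108.33
Total deductions = $160.14 + $65.97 + $132.63 + $18.84 + $0.00 + $108.33 = $485.91
Net pay = $1884.01 − $485.91 = $1398.10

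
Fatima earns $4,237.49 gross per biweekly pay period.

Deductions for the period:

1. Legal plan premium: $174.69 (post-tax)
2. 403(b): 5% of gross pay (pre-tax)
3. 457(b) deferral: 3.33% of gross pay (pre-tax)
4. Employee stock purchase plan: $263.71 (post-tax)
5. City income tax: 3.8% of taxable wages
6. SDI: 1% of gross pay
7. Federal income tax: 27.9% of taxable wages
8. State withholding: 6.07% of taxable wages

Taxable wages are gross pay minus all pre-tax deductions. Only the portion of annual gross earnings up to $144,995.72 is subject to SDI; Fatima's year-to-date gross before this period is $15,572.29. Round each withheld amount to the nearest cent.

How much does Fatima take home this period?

$1,936.56

457(b) deferral: $4,237.49 × 0.0333 = $141.11
403(b): $4,237.49 × 0.05 = $211.87
Pre-tax total = $141.11 + $211.87 = $352.98
Taxable wages = $4,237.49 − $352.98 = $3,884.51
State withholding: $3,884.51 × 0.0607 = $235.79
City income tax: $3,884.51 × 0.038 = $147.61
Federal income tax: $3,884.51 × 0.279 = $1,083.78
SDI: cap not yet reached, full $4,237.49 is subject → $4,237.49 × 0.01 = $42.37
Employee stock purchase plan: $263.71
Legal plan premium: $174.69
Total deductions = $141.11 + $211.87 + $235.79 + $147.61 + $1,083.78 + $42.37 + $263.71 + $174.69 = $2,300.93
Net pay = $4,237.49 − $2,300.93 = $1,936.56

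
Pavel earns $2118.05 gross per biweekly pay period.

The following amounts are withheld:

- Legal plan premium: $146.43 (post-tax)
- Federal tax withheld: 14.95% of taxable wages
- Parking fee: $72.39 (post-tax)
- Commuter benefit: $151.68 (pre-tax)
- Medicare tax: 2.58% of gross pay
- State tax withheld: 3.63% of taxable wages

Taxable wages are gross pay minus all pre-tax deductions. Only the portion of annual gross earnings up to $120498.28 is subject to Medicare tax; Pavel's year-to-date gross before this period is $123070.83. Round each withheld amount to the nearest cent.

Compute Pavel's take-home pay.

$1382.20

Commuter benefit: $151.68
Taxable wages = $2118.05 − $151.68 = $1966.37
Federal tax withheld: $1966.37 × 0.1495 = $293.97
State tax withheld: $1966.37 × 0.0363 = $71.38
Medicare tax: annual cap $120498.28 already reached (YTD $123070.83), so $0.00
Parking fee: $72.39
Legal plan premium: $146.43
Total deductions = $151.68 + $293.97 + $71.38 + $0.00 + $72.39 + $146.43 = $735.85
Net pay = $2118.05 − $735.85 = $1382.20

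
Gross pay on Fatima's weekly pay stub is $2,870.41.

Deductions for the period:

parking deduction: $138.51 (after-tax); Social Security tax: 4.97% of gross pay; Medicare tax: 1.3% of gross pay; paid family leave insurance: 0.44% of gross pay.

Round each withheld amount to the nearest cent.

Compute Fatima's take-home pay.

Medicare tax: $2,870.41 × 0.013 = $37.32
Social Security tax: $2,870.41 × 0.0497 = $142.66
Paid family leave insurance: $2,870.41 × 0.0044 = $12.63
Parking deduction: $138.51
Total deductions = $37.32 + $142.66 + $12.63 + $138.51 = $331.12
Net pay = $2,870.41 − $331.12 = $2,539.29

$2,539.29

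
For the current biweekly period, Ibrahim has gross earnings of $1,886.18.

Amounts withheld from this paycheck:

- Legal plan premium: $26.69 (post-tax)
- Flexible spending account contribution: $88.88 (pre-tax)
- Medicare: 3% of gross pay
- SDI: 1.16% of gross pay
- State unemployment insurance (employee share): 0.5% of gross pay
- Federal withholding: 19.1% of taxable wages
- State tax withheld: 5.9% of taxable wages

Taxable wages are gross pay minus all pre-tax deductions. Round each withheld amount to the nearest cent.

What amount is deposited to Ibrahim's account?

$1,233.39

Flexible spending account contribution: $88.88
Taxable wages = $1,886.18 − $88.88 = $1,797.30
State tax withheld: $1,797.30 × 0.059 = $106.04
Federal withholding: $1,797.30 × 0.191 = $343.28
State unemployment insurance (employee share): $1,886.18 × 0.005 = $9.43
SDI: $1,886.18 × 0.0116 = $21.88
Medicare: $1,886.18 × 0.03 = $56.59
Legal plan premium: $26.69
Total deductions = $88.88 + $106.04 + $343.28 + $9.43 + $21.88 + $56.59 + $26.69 = $652.79
Net pay = $1,886.18 − $652.79 = $1,233.39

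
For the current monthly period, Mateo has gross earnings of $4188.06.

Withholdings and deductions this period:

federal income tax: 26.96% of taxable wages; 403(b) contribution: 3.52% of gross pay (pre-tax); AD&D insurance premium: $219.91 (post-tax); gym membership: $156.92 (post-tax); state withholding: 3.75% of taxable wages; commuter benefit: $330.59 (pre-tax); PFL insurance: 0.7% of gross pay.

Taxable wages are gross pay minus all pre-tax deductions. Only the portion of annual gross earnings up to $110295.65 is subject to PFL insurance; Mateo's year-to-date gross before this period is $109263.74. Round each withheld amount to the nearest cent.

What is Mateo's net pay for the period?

Commuter benefit: $330.59
403(b) contribution: $4188.06 × 0.0352 = $147.42
Pre-tax total = $330.59 + $147.42 = $478.01
Taxable wages = $4188.06 − $478.01 = $3710.05
Federal income tax: $3710.05 × 0.2696 = $1000.23
State withholding: $3710.05 × 0.0375 = $139.13
PFL insurance: only $110295.65 − $109263.74 = $1031.91 of this check is subject → $1031.91 × 0.007 = $7.22
Gym membership: $156.92
AD&D insurance premium: $219.91
Total deductions = $330.59 + $147.42 + $1000.23 + $139.13 + $7.22 + $156.92 + $219.91 = $2001.42
Net pay = $4188.06 − $2001.42 = $2186.64

$2186.64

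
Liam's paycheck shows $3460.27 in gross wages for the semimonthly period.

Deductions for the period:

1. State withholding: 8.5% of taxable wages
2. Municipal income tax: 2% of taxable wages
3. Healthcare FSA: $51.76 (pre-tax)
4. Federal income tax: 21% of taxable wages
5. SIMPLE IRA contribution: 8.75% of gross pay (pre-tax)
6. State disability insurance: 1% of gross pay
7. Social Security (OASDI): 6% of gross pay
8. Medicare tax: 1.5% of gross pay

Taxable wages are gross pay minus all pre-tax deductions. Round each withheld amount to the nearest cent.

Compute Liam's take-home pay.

Healthcare FSA: $51.76
SIMPLE IRA contribution: $3460.27 × 0.0875 = $302.77
Pre-tax total = $51.76 + $302.77 = $354.53
Taxable wages = $3460.27 − $354.53 = $3105.74
Municipal income tax: $3105.74 × 0.02 = $62.11
Federal income tax: $3105.74 × 0.21 = $652.21
State withholding: $3105.74 × 0.085 = $263.99
State disability insurance: $3460.27 × 0.01 = $34.60
Medicare tax: $3460.27 × 0.015 = $51.90
Social Security (OASDI): $3460.27 × 0.06 = $207.62
Total deductions = $51.76 + $302.77 + $62.11 + $652.21 + $263.99 + $34.60 + $51.90 + $207.62 = $1626.96
Net pay = $3460.27 − $1626.96 = $1833.31

$1833.31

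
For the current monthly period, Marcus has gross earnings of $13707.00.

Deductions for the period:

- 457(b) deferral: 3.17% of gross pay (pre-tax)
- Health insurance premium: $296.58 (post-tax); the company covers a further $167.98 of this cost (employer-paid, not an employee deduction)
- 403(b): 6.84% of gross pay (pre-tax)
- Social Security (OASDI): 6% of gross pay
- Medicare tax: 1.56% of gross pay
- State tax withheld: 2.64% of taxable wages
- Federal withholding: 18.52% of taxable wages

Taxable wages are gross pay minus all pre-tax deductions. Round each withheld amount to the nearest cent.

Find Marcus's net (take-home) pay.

$8392.03

403(b): $13707.00 × 0.0684 = $937.56
457(b) deferral: $13707.00 × 0.0317 = $434.51
Pre-tax total = $937.56 + $434.51 = $1372.07
Taxable wages = $13707.00 − $1372.07 = $12334.93
State tax withheld: $12334.93 × 0.0264 = $325.64
Federal withholding: $12334.93 × 0.1852 = $2284.43
Social Security (OASDI): $13707.00 × 0.06 = $822.42
Medicare tax: $13707.00 × 0.0156 = $213.83
Health insurance premium: $296.58
(Employer's $167.98 toward health insurance premium is not withheld from the employee.)
Total deductions = $937.56 + $434.51 + $325.64 + $2284.43 + $822.42 + $213.83 + $296.58 = $5314.97
Net pay = $13707.00 − $5314.97 = $8392.03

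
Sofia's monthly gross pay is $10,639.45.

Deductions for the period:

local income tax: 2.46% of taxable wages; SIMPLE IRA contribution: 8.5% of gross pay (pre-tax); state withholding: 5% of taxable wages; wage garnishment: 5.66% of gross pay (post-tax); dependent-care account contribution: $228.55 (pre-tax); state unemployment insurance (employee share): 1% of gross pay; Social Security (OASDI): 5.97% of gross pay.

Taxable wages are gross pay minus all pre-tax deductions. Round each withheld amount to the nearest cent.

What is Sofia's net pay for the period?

$7,453.60

Dependent-care account contribution: $228.55
SIMPLE IRA contribution: $10,639.45 × 0.085 = $904.35
Pre-tax total = $228.55 + $904.35 = $1,132.90
Taxable wages = $10,639.45 − $1,132.90 = $9,506.55
Local income tax: $9,506.55 × 0.0246 = $233.86
State withholding: $9,506.55 × 0.05 = $475.33
Social Security (OASDI): $10,639.45 × 0.0597 = $635.18
State unemployment insurance (employee share): $10,639.45 × 0.01 = $106.39
Wage garnishment: $10,639.45 × 0.0566 = $602.19
Total deductions = $228.55 + $904.35 + $233.86 + $475.33 + $635.18 + $106.39 + $602.19 = $3,185.85
Net pay = $10,639.45 − $3,185.85 = $7,453.60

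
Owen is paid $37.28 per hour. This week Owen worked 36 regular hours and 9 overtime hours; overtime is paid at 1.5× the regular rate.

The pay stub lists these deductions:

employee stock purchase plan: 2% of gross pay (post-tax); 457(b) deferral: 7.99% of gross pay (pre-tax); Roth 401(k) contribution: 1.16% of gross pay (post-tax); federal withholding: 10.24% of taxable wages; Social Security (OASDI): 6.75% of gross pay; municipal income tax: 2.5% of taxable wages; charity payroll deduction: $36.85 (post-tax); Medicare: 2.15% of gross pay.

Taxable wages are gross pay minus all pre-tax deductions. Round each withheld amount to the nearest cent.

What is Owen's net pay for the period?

Regular pay: 36 × $37.28 = $1342.08
Overtime pay: 9 × $37.28 × 1.5 = $503.28
Gross pay = $1342.08 + $503.28 = $1845.36
457(b) deferral: $1845.36 × 0.0799 = $147.44
Taxable wages = $1845.36 − $147.44 = $1697.92
Municipal income tax: $1697.92 × 0.025 = $42.45
Federal withholding: $1697.92 × 0.1024 = $173.87
Social Security (OASDI): $1845.36 × 0.0675 = $124.56
Medicare: $1845.36 × 0.0215 = $39.68
Employee stock purchase plan: $1845.36 × 0.02 = $36.91
Charity payroll deduction: $36.85
Roth 401(k) contribution: $1845.36 × 0.0116 = $21.41
Total deductions = $147.44 + $42.45 + $173.87 + $124.56 + $39.68 + $36.91 + $36.85 + $21.41 = $623.17
Net pay = $1845.36 − $623.17 = $1222.19

$1222.19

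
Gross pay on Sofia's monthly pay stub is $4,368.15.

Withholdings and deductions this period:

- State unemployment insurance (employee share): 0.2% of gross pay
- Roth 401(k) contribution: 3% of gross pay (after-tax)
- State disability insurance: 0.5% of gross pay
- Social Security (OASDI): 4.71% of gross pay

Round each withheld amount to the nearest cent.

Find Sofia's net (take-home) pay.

$4,000.79

State disability insurance: $4,368.15 × 0.005 = $21.84
State unemployment insurance (employee share): $4,368.15 × 0.002 = $8.74
Social Security (OASDI): $4,368.15 × 0.0471 = $205.74
Roth 401(k) contribution: $4,368.15 × 0.03 = $131.04
Total deductions = $21.84 + $8.74 + $205.74 + $131.04 = $367.36
Net pay = $4,368.15 − $367.36 = $4,000.79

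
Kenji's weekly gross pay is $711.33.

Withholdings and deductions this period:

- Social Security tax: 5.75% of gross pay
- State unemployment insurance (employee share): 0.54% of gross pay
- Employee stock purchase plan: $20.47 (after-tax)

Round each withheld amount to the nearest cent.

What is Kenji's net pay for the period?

Social Security tax: $711.33 × 0.0575 = $40.90
State unemployment insurance (employee share): $711.33 × 0.0054 = $3.84
Employee stock purchase plan: $20.47
Total deductions = $40.90 + $3.84 + $20.47 = $65.21
Net pay = $711.33 − $65.21 = $646.12

$646.12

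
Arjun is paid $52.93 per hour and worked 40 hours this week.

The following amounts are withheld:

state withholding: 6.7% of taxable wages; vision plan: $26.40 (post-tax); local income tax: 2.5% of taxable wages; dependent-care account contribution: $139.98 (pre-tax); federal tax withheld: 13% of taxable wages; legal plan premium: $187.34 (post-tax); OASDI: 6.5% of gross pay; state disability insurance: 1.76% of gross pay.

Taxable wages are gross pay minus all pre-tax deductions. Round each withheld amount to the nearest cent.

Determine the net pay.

$1149.66

Gross pay: 40 × $52.93 = $2117.20
Dependent-care account contribution: $139.98
Taxable wages = $2117.20 − $139.98 = $1977.22
Local income tax: $1977.22 × 0.025 = $49.43
State withholding: $1977.22 × 0.067 = $132.47
Federal tax withheld: $1977.22 × 0.13 = $257.04
State disability insurance: $2117.20 × 0.0176 = $37.26
OASDI: $2117.20 × 0.065 = $137.62
Legal plan premium: $187.34
Vision plan: $26.40
Total deductions = $139.98 + $49.43 + $132.47 + $257.04 + $37.26 + $137.62 + $187.34 + $26.40 = $967.54
Net pay = $2117.20 − $967.54 = $1149.66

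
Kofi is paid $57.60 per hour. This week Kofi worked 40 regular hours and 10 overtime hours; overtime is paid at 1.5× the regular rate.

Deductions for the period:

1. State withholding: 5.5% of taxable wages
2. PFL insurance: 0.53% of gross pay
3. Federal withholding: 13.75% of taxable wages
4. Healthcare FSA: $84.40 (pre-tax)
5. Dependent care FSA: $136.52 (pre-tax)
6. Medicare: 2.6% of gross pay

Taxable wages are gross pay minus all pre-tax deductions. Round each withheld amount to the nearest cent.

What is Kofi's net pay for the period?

$2,280.61

Regular pay: 40 × $57.60 = $2,304.00
Overtime pay: 10 × $57.60 × 1.5 = $864.00
Gross pay = $2,304.00 + $864.00 = $3,168.00
Healthcare FSA: $84.40
Dependent care FSA: $136.52
Pre-tax total = $84.40 + $136.52 = $220.92
Taxable wages = $3,168.00 − $220.92 = $2,947.08
State withholding: $2,947.08 × 0.055 = $162.09
Federal withholding: $2,947.08 × 0.1375 = $405.22
PFL insurance: $3,168.00 × 0.0053 = $16.79
Medicare: $3,168.00 × 0.026 = $82.37
Total deductions = $84.40 + $136.52 + $162.09 + $405.22 + $16.79 + $82.37 = $887.39
Net pay = $3,168.00 − $887.39 = $2,280.61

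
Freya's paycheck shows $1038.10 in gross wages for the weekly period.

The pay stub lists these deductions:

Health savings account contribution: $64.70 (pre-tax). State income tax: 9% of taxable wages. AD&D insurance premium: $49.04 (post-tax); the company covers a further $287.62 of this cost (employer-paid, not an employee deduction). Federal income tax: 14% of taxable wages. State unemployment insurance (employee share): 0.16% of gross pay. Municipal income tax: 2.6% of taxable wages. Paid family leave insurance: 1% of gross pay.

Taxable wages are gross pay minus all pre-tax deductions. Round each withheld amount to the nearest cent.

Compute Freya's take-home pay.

Health savings account contribution: $64.70
Taxable wages = $1038.10 − $64.70 = $973.40
Municipal income tax: $973.40 × 0.026 = $25.31
Federal income tax: $973.40 × 0.14 = $136.28
State income tax: $973.40 × 0.09 = $87.61
Paid family leave insurance: $1038.10 × 0.01 = $10.38
State unemployment insurance (employee share): $1038.10 × 0.0016 = $1.66
AD&D insurance premium: $49.04
(Employer's $287.62 toward AD&D insurance premium is not withheld from the employee.)
Total deductions = $64.70 + $25.31 + $136.28 + $87.61 + $10.38 + $1.66 + $49.04 = $374.98
Net pay = $1038.10 − $374.98 = $663.12

$663.12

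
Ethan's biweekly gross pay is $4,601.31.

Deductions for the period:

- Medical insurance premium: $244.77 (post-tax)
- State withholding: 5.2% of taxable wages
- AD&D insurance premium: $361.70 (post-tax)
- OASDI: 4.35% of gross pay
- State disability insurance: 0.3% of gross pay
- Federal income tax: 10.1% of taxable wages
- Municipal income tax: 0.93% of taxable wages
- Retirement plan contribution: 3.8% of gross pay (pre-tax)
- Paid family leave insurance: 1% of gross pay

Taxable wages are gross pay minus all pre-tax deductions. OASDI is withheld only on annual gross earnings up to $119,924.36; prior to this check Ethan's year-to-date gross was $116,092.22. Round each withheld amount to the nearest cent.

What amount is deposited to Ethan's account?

$2,875.06

Retirement plan contribution: $4,601.31 × 0.038 = $174.85
Taxable wages = $4,601.31 − $174.85 = $4,426.46
Municipal income tax: $4,426.46 × 0.0093 = $41.17
State withholding: $4,426.46 × 0.052 = $230.18
Federal income tax: $4,426.46 × 0.101 = $447.07
State disability insurance: $4,601.31 × 0.003 = $13.80
OASDI: only $119,924.36 − $116,092.22 = $3,832.14 of this check is subject → $3,832.14 × 0.0435 = $166.70
Paid family leave insurance: $4,601.31 × 0.01 = $46.01
AD&D insurance premium: $361.70
Medical insurance premium: $244.77
Total deductions = $174.85 + $41.17 + $230.18 + $447.07 + $13.80 + $166.70 + $46.01 + $361.70 + $244.77 = $1,726.25
Net pay = $4,601.31 − $1,726.25 = $2,875.06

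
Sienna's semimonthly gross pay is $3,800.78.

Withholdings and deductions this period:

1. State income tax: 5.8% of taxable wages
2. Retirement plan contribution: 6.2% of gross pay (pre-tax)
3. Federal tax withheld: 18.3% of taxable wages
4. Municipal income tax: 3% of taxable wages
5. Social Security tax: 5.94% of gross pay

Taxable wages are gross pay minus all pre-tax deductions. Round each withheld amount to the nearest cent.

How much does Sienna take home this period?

Retirement plan contribution: $3,800.78 × 0.062 = $235.65
Taxable wages = $3,800.78 − $235.65 = $3,565.13
State income tax: $3,565.13 × 0.058 = $206.78
Municipal income tax: $3,565.13 × 0.03 = $106.95
Federal tax withheld: $3,565.13 × 0.183 = $652.42
Social Security tax: $3,800.78 × 0.0594 = $225.77
Total deductions = $235.65 + $206.78 + $106.95 + $652.42 + $225.77 = $1,427.57
Net pay = $3,800.78 − $1,427.57 = $2,373.21

$2,373.21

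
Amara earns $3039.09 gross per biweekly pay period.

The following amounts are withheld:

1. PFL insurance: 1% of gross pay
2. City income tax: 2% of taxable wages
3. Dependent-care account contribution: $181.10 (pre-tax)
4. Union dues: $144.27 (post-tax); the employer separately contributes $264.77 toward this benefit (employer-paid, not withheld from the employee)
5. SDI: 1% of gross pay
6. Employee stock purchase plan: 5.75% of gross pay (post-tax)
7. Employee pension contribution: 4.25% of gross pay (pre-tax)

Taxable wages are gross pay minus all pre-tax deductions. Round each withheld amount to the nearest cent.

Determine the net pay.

Dependent-care account contribution: $181.10
Employee pension contribution: $3039.09 × 0.0425 = $129.16
Pre-tax total = $181.10 + $129.16 = $310.26
Taxable wages = $3039.09 − $310.26 = $2728.83
City income tax: $2728.83 × 0.02 = $54.58
PFL insurance: $3039.09 × 0.01 = $30.39
SDI: $3039.09 × 0.01 = $30.39
Employee stock purchase plan: $3039.09 × 0.0575 = $174.75
Union dues: $144.27
(Employer's $264.77 toward union dues is not withheld from the employee.)
Total deductions = $181.10 + $129.16 + $54.58 + $30.39 + $30.39 + $174.75 + $144.27 = $744.64
Net pay = $3039.09 − $744.64 = $2294.45

$2294.45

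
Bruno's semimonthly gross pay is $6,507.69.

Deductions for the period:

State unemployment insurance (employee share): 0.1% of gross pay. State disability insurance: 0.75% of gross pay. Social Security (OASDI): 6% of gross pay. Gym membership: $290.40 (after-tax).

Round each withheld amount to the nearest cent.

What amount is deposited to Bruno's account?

$5,771.51

State unemployment insurance (employee share): $6,507.69 × 0.001 = $6.51
Social Security (OASDI): $6,507.69 × 0.06 = $390.46
State disability insurance: $6,507.69 × 0.0075 = $48.81
Gym membership: $290.40
Total deductions = $6.51 + $390.46 + $48.81 + $290.40 = $736.18
Net pay = $6,507.69 − $736.18 = $5,771.51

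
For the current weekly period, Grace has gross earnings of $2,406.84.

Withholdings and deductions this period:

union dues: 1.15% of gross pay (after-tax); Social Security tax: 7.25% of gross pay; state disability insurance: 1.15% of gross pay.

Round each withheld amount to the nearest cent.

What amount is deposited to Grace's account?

$2,176.98

Social Security tax: $2,406.84 × 0.0725 = $174.50
State disability insurance: $2,406.84 × 0.0115 = $27.68
Union dues: $2,406.84 × 0.0115 = $27.68
Total deductions = $174.50 + $27.68 + $27.68 = $229.86
Net pay = $2,406.84 − $229.86 = $2,176.98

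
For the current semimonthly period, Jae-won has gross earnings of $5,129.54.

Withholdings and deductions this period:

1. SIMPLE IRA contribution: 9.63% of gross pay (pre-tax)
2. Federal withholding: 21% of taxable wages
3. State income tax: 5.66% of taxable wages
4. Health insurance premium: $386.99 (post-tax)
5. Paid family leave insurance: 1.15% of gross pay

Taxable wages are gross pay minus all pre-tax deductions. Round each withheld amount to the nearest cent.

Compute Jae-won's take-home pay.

SIMPLE IRA contribution: $5,129.54 × 0.0963 = $493.97
Taxable wages = $5,129.54 − $493.97 = $4,635.57
Federal withholding: $4,635.57 × 0.21 = $973.47
State income tax: $4,635.57 × 0.0566 = $262.37
Paid family leave insurance: $5,129.54 × 0.0115 = $58.99
Health insurance premium: $386.99
Total deductions = $493.97 + $973.47 + $262.37 + $58.99 + $386.99 = $2,175.79
Net pay = $5,129.54 − $2,175.79 = $2,953.75

$2,953.75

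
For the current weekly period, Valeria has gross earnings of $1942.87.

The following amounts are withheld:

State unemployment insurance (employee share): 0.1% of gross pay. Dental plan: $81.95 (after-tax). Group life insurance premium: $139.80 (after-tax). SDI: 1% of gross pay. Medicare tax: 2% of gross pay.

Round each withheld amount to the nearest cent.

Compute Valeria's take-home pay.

$1660.89

State unemployment insurance (employee share): $1942.87 × 0.001 = $1.94
Medicare tax: $1942.87 × 0.02 = $38.86
SDI: $1942.87 × 0.01 = $19.43
Group life insurance premium: $139.80
Dental plan: $81.95
Total deductions = $1.94 + $38.86 + $19.43 + $139.80 + $81.95 = $281.98
Net pay = $1942.87 − $281.98 = $1660.89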